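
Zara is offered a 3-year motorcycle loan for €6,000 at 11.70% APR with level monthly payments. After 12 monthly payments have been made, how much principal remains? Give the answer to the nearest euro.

With monthly rate i = 11.7%/12 = 0.0097500, the balance after k of n payments is P · [(1+i)^n − (1+i)^k] / [(1+i)^n − 1].
(1+0.0097500)^36 = 1.41807443 and (1+0.0097500)^12 = 1.12348258, so the balance is 6,000 × (1.41807443 − 1.12348258) / (1.41807443 − 1) = €4,227.84.

€4,228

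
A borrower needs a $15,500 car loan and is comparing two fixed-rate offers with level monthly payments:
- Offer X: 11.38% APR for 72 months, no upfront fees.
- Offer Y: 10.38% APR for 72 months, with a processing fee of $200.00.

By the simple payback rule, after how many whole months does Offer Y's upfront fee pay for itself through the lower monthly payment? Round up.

Offer X: monthly rate = 11.38%/12 = 0.0094833; payment = 15,500 × 0.0094833 / (1 − (1+0.0094833)^−72) = $298.05.
Offer Y: at 10.38% the monthly rate is 0.0086500, so the payment is 15,500 × 0.0086500 / (1 − 1.0086500^−72) = $290.13.
Monthly savings = $298.05 − $290.13 = $7.92.
Break-even = $200.00 / $7.92 = 25.25 → 26 months.

26 months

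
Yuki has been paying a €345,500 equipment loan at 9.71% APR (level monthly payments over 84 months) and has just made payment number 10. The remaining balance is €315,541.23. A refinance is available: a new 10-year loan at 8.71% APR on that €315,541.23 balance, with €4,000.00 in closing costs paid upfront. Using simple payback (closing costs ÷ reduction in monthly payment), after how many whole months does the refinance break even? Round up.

Current payment = 345,500 × 9.71%/12 / (1 − (1+0.0080917)^−84) = €5,684.07.
Refinanced payment = 315,541.23 × 0.0072583 / (1 − (1+0.0072583)^−120) = €3,947.79.
Monthly savings = €5,684.07 − €3,947.79 = €1,736.28.
Break-even = €4,000.00 / €1,736.28 = 2.30 → 3 months.

3 months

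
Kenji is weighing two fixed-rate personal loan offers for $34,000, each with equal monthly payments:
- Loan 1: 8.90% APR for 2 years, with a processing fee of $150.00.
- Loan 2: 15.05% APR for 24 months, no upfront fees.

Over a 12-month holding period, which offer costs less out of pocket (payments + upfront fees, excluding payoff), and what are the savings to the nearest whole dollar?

Loan 1 by $1,022

Loan 1: monthly rate = 8.9%/12 = 0.0074167; payment = 34,000 × 0.0074167 / (1 − (1+0.0074167)^−24) = $1,551.72.
Loan 2: at 15.05% the monthly rate is 0.0125417, so the payment is 34,000 × 0.0125417 / (1 − 1.0125417^−24) = $1,649.35.
Over 12 months: Loan 1 costs 12 × $1,551.72 + $150.00 = $18,770.64; Loan 2 costs 12 × $1,649.35 = $19,792.20.
Loan 1 is cheaper by $19,792.20 − $18,770.64 = $1,021.56.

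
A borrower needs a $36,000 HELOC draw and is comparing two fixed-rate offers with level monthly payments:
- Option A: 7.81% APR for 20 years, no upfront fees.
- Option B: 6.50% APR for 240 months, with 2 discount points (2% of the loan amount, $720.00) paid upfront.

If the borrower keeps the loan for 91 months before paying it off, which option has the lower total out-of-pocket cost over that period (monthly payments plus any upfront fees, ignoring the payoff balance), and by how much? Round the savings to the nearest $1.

Option B by $1,871

Option A: monthly rate = 7.81%/12 = 0.0065083; payment = 36,000 × 0.0065083 / (1 − (1+0.0065083)^−240) = $296.88.
Option B: at 6.50% the monthly rate is 0.0054167, so the payment is 36,000 × 0.0054167 / (1 − 1.0054167^−240) = $268.41.
Over 91 months: Option A costs 91 × $296.88 = $27,016.08; Option B costs 91 × $268.41 + $720.00 = $25,145.31.
Option B is cheaper by $27,016.08 − $25,145.31 = $1,870.77.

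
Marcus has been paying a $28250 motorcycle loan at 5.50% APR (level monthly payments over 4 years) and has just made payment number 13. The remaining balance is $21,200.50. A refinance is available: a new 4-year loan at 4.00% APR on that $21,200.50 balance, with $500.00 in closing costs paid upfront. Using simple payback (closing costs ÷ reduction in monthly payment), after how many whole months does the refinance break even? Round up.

3 months

Current payment = 28,250 × 5.5%/12 / (1 − (1+0.0045833)^−48) = $657.00.
Refinanced payment = 21,200.50 × 0.0033333 / (1 − (1+0.0033333)^−48) = $478.69.
Monthly savings = $657.00 − $478.69 = $178.31.
Break-even = $500.00 / $178.31 = 2.80 → 3 months.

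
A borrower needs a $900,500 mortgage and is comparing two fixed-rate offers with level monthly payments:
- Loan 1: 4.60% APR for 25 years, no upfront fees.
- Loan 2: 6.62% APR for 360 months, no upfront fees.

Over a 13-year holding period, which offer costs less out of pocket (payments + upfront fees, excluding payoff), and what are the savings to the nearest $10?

Loan 1 by $110,210

Loan 1: at 4.60% the monthly rate is 0.0038333, so the payment is 900,500 × 0.0038333 / (1 − 1.0038333^−300) = $5,056.52.
Loan 2: at 6.62% the monthly rate is 0.0055167, so the payment is 900,500 × 0.0055167 / (1 − 1.0055167^−360) = $5,763.02.
Over 156 months: Loan 1 costs 156 × $5,056.52 = $788,817.12; Loan 2 costs 156 × $5,763.02 = $899,031.12.
Loan 1 is cheaper by $899,031.12 − $788,817.12 = $110,214.00.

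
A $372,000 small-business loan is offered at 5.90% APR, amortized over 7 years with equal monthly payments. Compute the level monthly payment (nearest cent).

$5,416.57

Monthly rate = 5.9%/12 = 0.0049167; payment = 372,000 × 0.0049167 / (1 − (1+0.0049167)^−84) = $5,416.57.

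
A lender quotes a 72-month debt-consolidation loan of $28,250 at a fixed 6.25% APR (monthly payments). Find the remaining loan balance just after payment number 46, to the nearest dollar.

$11,438

With monthly rate i = 6.25%/12 = 0.0052083, the balance after k of n payments is P · [(1+i)^n − (1+i)^k] / [(1+i)^n − 1].
(1+0.0052083)^72 = 1.45357613 and (1+0.0052083)^46 = 1.26992974, so the balance is 28,250 × (1.45357613 − 1.26992974) / (1.45357613 − 1) = $11,438.01.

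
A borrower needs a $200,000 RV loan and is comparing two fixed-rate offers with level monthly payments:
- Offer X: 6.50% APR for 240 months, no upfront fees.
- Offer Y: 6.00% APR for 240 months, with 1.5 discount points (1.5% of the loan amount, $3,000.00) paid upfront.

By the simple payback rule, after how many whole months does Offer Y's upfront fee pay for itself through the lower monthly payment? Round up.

52 months

Offer X: monthly rate = 6.5%/12 = 0.0054167; payment = 200,000 × 0.0054167 / (1 − (1+0.0054167)^−240) = $1,491.15.
Offer Y: monthly rate = 6%/12 = 0.0050000; payment = 200,000 × 0.0050000 / (1 − (1+0.0050000)^−240) = $1,432.86.
Monthly savings = $1,491.15 − $1,432.86 = $58.29.
Break-even = $3,000.00 / $58.29 = 51.47 → 52 months.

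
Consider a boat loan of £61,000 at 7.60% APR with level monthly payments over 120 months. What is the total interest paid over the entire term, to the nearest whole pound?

£26,272

At 7.60% the monthly rate is 0.0063333, so the payment is 61,000 × 0.0063333 / (1 − 1.0063333^−120) = £727.27.
Total paid = 120 × £727.27 = £87,272.40; interest = £87,272.40 − £61,000 = £26,272.40.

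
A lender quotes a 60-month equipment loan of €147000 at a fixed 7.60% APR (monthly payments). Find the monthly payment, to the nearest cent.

€2,952.57

Monthly rate = 7.6%/12 = 0.0063333; payment = 147,000 × 0.0063333 / (1 − (1+0.0063333)^−60) = €2,952.57.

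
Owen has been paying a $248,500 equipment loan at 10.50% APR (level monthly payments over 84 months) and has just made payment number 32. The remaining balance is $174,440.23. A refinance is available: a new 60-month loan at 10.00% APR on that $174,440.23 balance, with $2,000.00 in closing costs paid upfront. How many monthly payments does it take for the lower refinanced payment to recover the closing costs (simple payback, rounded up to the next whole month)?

Current payment = 248,500 × 10.5%/12 / (1 − (1+0.0087500)^−84) = $4,189.88.
Refinanced payment = 174,440.23 × 0.0083333 / (1 − (1+0.0083333)^−60) = $3,706.34.
Monthly savings = $4,189.88 − $3,706.34 = $483.54.
Break-even = $2,000.00 / $483.54 = 4.14 → 5 months.

5 months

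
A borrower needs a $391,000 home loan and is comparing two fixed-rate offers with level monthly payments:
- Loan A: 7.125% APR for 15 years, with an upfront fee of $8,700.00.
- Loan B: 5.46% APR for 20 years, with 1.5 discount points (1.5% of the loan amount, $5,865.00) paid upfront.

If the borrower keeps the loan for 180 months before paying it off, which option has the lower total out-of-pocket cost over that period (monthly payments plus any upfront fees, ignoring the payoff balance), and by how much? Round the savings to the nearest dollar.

Loan A: at 7.125% the monthly rate is 0.0059375, so the payment is 391,000 × 0.0059375 / (1 − 1.0059375^−180) = $3,541.80.
Loan B: monthly rate = 5.46%/12 = 0.0045500; payment = 391,000 × 0.0045500 / (1 − (1+0.0045500)^−240) = $2,680.81.
Over 180 months: Loan A costs 180 × $3,541.80 + $8,700.00 = $646,224.00; Loan B costs 180 × $2,680.81 + $5,865.00 = $488,410.80.
Loan B is cheaper by $646,224.00 − $488,410.80 = $157,813.20.

Loan B by $157,813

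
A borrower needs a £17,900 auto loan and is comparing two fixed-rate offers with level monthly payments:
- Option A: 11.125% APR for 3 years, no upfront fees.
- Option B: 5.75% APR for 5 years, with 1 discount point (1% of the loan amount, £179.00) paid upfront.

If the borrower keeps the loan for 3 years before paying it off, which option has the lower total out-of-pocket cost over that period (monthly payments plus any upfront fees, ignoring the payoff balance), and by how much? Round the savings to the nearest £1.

Option B by £8,573

Option A: at 11.125% the monthly rate is 0.0092708, so the payment is 17,900 × 0.0092708 / (1 − 1.0092708^−36) = £587.08.
Option B: monthly rate = 5.75%/12 = 0.0047917; payment = 17,900 × 0.0047917 / (1 − (1+0.0047917)^−60) = £343.98.
Over 36 months: Option A costs 36 × £587.08 = £21,134.88; Option B costs 36 × £343.98 + £179.00 = £12,562.28.
Option B is cheaper by £21,134.88 − £12,562.28 = £8,572.60.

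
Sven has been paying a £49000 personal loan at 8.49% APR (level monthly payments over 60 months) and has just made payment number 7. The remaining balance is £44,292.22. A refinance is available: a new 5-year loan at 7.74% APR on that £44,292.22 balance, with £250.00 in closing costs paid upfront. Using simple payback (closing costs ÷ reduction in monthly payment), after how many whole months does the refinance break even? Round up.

Current payment = 49,000 × 8.49%/12 / (1 − (1+0.0070750)^−60) = £1,005.07.
Refinanced payment = 44,292.22 × 0.0064500 / (1 − (1+0.0064500)^−60) = £892.59.
Monthly savings = £1,005.07 − £892.59 = £112.48.
Break-even = £250.00 / £112.48 = 2.22 → 3 months.

3 months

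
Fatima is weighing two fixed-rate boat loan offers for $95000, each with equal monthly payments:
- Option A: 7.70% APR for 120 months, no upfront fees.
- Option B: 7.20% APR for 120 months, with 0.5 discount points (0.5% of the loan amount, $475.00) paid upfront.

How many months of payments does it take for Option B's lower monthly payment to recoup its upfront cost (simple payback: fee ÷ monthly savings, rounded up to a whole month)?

20 months

Option A: monthly rate = 7.7%/12 = 0.0064167; payment = 95,000 × 0.0064167 / (1 − (1+0.0064167)^−120) = $1,137.61.
Option B: monthly rate = 7.2%/12 = 0.0060000; payment = 95,000 × 0.0060000 / (1 − (1+0.0060000)^−120) = $1,112.85.
Monthly savings = $1,137.61 − $1,112.85 = $24.76.
Break-even = $475.00 / $24.76 = 19.18 → 20 months.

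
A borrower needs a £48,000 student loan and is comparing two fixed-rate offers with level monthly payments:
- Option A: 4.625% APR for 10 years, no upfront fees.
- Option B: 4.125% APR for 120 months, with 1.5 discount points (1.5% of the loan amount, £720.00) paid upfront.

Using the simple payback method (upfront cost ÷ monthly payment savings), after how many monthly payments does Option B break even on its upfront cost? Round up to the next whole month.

63 months

Option A: at 4.625% the monthly rate is 0.0038542, so the payment is 48,000 × 0.0038542 / (1 − 1.0038542^−120) = £500.36.
Option B: at 4.125% the monthly rate is 0.0034375, so the payment is 48,000 × 0.0034375 / (1 − 1.0034375^−120) = £488.83.
Monthly savings = £500.36 − £488.83 = £11.53.
Break-even = £720.00 / £11.53 = 62.45 → 63 months.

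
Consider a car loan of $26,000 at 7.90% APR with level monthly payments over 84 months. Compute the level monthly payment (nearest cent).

Monthly rate = 7.9%/12 = 0.0065833; payment = 26,000 × 0.0065833 / (1 − (1+0.0065833)^−84) = $403.95.

$403.95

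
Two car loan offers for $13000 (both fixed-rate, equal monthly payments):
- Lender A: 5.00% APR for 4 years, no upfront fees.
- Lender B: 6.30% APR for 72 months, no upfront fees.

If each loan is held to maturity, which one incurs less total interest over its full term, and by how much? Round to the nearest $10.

Lender A by $1,270

Lender A: monthly rate = 5%/12 = 0.0041667; payment = 13,000 × 0.0041667 / (1 − (1+0.0041667)^−48) = $299.38.
Total interest on Lender A = 48 × $299.38 − $13,000 = $1,370.24.
Lender B: monthly rate = 6.3%/12 = 0.0052500; payment = 13,000 × 0.0052500 / (1 − (1+0.0052500)^−72) = $217.29.
Total interest on Lender B = 72 × $217.29 − $13,000 = $2,644.88.
Lender A is lower by $1,274.64.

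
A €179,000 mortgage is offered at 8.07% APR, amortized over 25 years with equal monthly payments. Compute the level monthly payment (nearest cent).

€1,389.86

Monthly rate = 8.07%/12 = 0.0067250; payment = 179,000 × 0.0067250 / (1 − (1+0.0067250)^−300) = €1,389.86.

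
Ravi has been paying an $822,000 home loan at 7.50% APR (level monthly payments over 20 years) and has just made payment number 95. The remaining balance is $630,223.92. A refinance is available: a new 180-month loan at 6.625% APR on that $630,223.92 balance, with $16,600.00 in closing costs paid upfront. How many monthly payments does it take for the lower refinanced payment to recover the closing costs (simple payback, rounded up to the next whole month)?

16 months

Current payment = 822,000 × 7.5%/12 / (1 − (1+0.0062500)^−240) = $6,621.98.
Refinanced payment = 630,223.92 × 0.0055208 / (1 − (1+0.0055208)^−180) = $5,533.33.
Monthly savings = $6,621.98 − $5,533.33 = $1,088.65.
Break-even = $16,600.00 / $1,088.65 = 15.25 → 16 months.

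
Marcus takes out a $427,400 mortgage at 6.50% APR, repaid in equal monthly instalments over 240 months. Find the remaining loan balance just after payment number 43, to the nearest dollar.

$385,330

With monthly rate i = 6.5%/12 = 0.0054167, the balance after k of n payments is P · [(1+i)^n − (1+i)^k] / [(1+i)^n − 1].
(1+0.0054167)^240 = 3.65644670 and (1+0.0054167)^43 = 1.26148313, so the balance is 427,400 × (3.65644670 − 1.26148313) / (3.65644670 − 1) = $385,329.56.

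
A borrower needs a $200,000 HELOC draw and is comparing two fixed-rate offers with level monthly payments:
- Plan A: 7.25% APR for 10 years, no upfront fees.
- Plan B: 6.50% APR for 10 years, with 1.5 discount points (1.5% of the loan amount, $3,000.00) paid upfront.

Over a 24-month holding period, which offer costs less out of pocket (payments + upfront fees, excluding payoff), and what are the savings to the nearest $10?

Plan A: monthly rate = 7.25%/12 = 0.0060417; payment = 200,000 × 0.0060417 / (1 − (1+0.0060417)^−120) = $2,348.02.
Plan B: monthly rate = 6.5%/12 = 0.0054167; payment = 200,000 × 0.0054167 / (1 − (1+0.0054167)^−120) = $2,270.96.
Over 24 months: Plan A costs 24 × $2,348.02 = $56,352.48; Plan B costs 24 × $2,270.96 + $3,000.00 = $57,503.04.
Plan A is cheaper by $57,503.04 − $56,352.48 = $1,150.56.

Plan A by $1,150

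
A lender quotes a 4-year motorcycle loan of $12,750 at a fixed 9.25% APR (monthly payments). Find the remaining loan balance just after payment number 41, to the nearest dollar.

$2,164

With monthly rate i = 9.25%/12 = 0.0077083, the balance after k of n payments is P · [(1+i)^n − (1+i)^k] / [(1+i)^n − 1].
(1+0.0077083)^48 = 1.44568209 and (1+0.0077083)^41 = 1.37002613, so the balance is 12,750 × (1.44568209 − 1.37002613) / (1.44568209 − 1) = $2,164.35.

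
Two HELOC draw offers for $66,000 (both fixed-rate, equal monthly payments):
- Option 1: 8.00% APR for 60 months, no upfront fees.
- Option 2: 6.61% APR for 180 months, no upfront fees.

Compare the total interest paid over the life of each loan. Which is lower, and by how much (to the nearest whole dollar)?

Option 1 by $23,913

Option 1: at 8.00% the monthly rate is 0.0066667, so the payment is 66,000 × 0.0066667 / (1 − 1.0066667^−60) = $1,338.24.
Total interest on Option 1 = 60 × $1,338.24 − $66,000 = $14,294.40.
Option 2: at 6.61% the monthly rate is 0.0055083, so the payment is 66,000 × 0.0055083 / (1 − 1.0055083^−180) = $578.93.
Total interest on Option 2 = 180 × $578.93 − $66,000 = $38,207.40.
Option 1 is lower by $23,913.00.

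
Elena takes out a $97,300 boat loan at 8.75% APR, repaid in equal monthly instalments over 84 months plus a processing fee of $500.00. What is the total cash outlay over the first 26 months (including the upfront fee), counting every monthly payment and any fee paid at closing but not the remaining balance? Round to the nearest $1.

At 8.75% the monthly rate is 0.0072917, so the payment is 97,300 × 0.0072917 / (1 − 1.0072917^−84) = $1,553.15.
Total outlay = 26 × $1,553.15 + $500.00 = $40,881.90.

$40,882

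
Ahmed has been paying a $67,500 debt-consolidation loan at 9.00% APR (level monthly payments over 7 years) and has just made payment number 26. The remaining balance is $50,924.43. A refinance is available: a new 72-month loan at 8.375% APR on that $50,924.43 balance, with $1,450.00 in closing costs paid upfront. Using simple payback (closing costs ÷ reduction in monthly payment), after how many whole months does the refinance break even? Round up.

Current payment = 67,500 × 9%/12 / (1 − (1+0.0075000)^−84) = $1,086.01.
Refinanced payment = 50,924.43 × 0.0069792 / (1 − (1+0.0069792)^−72) = $902.22.
Monthly savings = $1,086.01 − $902.22 = $183.79.
Break-even = $1,450.00 / $183.79 = 7.89 → 8 months.

8 months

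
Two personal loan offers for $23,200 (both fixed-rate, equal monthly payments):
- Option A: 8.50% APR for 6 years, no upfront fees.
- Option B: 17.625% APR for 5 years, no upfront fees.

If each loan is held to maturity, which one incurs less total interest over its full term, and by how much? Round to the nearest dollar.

Option A: monthly rate = 8.5%/12 = 0.0070833; payment = 23,200 × 0.0070833 / (1 − (1+0.0070833)^−72) = $412.46.
Total interest on Option A = 72 × $412.46 − $23,200 = $6,497.12.
Option B: monthly rate = 17.625%/12 = 0.0146875; payment = 23,200 × 0.0146875 / (1 − (1+0.0146875)^−60) = $584.40.
Total interest on Option B = 60 × $584.40 − $23,200 = $11,864.00.
Option A is lower by $5,366.88.

Option A by $5,367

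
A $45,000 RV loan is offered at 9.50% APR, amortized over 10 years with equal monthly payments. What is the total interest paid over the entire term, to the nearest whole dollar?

$24,875

At 9.50% the monthly rate is 0.0079167, so the payment is 45,000 × 0.0079167 / (1 − 1.0079167^−120) = $582.29.
Total paid = 120 × $582.29 = $69,874.80; interest = $69,874.80 − $45,000 = $24,874.80.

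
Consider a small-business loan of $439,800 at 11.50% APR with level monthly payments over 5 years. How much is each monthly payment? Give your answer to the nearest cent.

$9,672.35

At 11.50% the monthly rate is 0.0095833, so the payment is 439,800 × 0.0095833 / (1 − 1.0095833^−60) = $9,672.35.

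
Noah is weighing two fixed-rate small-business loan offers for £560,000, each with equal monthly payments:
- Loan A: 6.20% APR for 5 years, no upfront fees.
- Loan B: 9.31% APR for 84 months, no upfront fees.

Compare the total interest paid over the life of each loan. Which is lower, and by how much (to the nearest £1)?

Loan A: at 6.20% the monthly rate is 0.0051667, so the payment is 560,000 × 0.0051667 / (1 − 1.0051667^−60) = £10,878.52.
Total interest on Loan A = 60 × £10,878.52 − £560,000 = £92,711.20.
Loan B: at 9.31% the monthly rate is 0.0077583, so the payment is 560,000 × 0.0077583 / (1 − 1.0077583^−84) = £9,098.23.
Total interest on Loan B = 84 × £9,098.23 − £560,000 = £204,251.32.
Loan A is lower by £111,540.12.

Loan A by £111,540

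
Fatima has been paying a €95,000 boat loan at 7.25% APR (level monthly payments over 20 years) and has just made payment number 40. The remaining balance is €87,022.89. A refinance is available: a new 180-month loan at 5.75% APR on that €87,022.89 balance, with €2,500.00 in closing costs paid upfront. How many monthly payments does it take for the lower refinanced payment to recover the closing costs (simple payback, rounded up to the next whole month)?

Current payment = 95,000 × 7.25%/12 / (1 − (1+0.0060417)^−240) = €750.86.
Refinanced payment = 87,022.89 × 0.0047917 / (1 − (1+0.0047917)^−180) = €722.65.
Monthly savings = €750.86 − €722.65 = €28.21.
Break-even = €2,500.00 / €28.21 = 88.62 → 89 months.

89 months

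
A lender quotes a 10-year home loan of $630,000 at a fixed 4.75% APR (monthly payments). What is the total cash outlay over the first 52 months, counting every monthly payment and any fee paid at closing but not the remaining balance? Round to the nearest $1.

Monthly rate = 4.75%/12 = 0.0039583; payment = 630,000 × 0.0039583 / (1 − (1+0.0039583)^−120) = $6,605.41.
Total outlay = 52 × $6,605.41 = $343,481.32.

$343,481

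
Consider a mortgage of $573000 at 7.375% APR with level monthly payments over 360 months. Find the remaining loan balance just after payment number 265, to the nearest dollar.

$284,145

With monthly rate i = 7.375%/12 = 0.0061458, the balance after k of n payments is P · [(1+i)^n − (1+i)^k] / [(1+i)^n − 1].
(1+0.0061458)^360 = 9.07686529 and (1+0.0061458)^265 = 5.07162638, so the balance is 573,000 × (9.07686529 − 5.07162638) / (9.07686529 − 1) = $284,145.12.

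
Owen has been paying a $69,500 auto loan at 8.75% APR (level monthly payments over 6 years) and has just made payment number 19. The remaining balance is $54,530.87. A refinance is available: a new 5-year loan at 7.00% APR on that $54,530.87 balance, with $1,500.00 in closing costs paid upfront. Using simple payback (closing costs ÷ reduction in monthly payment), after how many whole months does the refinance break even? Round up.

Current payment = 69,500 × 8.75%/12 / (1 − (1+0.0072917)^−72) = $1,244.17.
Refinanced payment = 54,530.87 × 0.0058333 / (1 − (1+0.0058333)^−60) = $1,079.78.
Monthly savings = $1,244.17 − $1,079.78 = $164.39.
Break-even = $1,500.00 / $164.39 = 9.12 → 10 months.

10 months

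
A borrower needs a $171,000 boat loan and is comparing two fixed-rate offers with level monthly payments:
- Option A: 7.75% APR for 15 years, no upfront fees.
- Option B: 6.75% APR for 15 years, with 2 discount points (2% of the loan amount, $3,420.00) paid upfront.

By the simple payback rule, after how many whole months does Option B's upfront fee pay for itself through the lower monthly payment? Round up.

36 months

Option A: monthly rate = 7.75%/12 = 0.0064583; payment = 171,000 × 0.0064583 / (1 − (1+0.0064583)^−180) = $1,609.58.
Option B: at 6.75% the monthly rate is 0.0056250, so the payment is 171,000 × 0.0056250 / (1 − 1.0056250^−180) = $1,513.20.
Monthly savings = $1,609.58 − $1,513.20 = $96.38.
Break-even = $3,420.00 / $96.38 = 35.48 → 36 months.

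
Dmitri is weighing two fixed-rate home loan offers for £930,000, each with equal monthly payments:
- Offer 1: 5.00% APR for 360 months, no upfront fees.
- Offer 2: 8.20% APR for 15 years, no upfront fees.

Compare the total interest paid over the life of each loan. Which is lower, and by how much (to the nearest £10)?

Offer 2 by £178,130

Offer 1: at 5.00% the monthly rate is 0.0041667, so the payment is 930,000 × 0.0041667 / (1 − 1.0041667^−360) = £4,992.44.
Total interest on Offer 1 = 360 × £4,992.44 − £930,000 = £867,278.40.
Offer 2: at 8.20% the monthly rate is 0.0068333, so the payment is 930,000 × 0.0068333 / (1 − 1.0068333^−180) = £8,995.27.
Total interest on Offer 2 = 180 × £8,995.27 − £930,000 = £689,148.60.
Offer 2 is lower by £178,129.80.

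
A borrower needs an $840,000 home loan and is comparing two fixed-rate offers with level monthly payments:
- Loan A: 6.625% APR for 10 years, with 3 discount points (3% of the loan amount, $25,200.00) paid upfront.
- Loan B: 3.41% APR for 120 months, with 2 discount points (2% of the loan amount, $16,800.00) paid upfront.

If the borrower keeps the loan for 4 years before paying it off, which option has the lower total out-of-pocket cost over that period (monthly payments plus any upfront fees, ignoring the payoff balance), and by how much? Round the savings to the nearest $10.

Loan B by $71,780

Loan A: at 6.625% the monthly rate is 0.0055208, so the payment is 840,000 × 0.0055208 / (1 − 1.0055208^−120) = $9,591.54.
Loan B: at 3.41% the monthly rate is 0.0028417, so the payment is 840,000 × 0.0028417 / (1 − 1.0028417^−120) = $8,271.04.
Over 48 months: Loan A costs 48 × $9,591.54 + $25,200.00 = $485,593.92; Loan B costs 48 × $8,271.04 + $16,800.00 = $413,809.92.
Loan B is cheaper by $485,593.92 − $413,809.92 = $71,784.00.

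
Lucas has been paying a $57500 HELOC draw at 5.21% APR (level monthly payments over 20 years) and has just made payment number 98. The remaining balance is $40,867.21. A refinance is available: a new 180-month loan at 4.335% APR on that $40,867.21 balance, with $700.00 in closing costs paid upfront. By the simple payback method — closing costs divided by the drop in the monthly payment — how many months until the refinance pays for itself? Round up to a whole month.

Current payment = 57,500 × 5.21%/12 / (1 − (1+0.0043417)^−240) = $386.18.
Refinanced payment = 40,867.21 × 0.0036125 / (1 − (1+0.0036125)^−180) = $309.20.
Monthly savings = $386.18 − $309.20 = $76.98.
Break-even = $700.00 / $76.98 = 9.09 → 10 months.

10 months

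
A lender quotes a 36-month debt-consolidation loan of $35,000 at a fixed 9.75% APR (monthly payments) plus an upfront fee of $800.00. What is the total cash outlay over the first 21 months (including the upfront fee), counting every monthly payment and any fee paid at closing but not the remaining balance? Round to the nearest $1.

$24,430

At 9.75% the monthly rate is 0.0081250, so the payment is 35,000 × 0.0081250 / (1 − 1.0081250^−36) = $1,125.25.
Total outlay = 21 × $1,125.25 + $800.00 = $24,430.25.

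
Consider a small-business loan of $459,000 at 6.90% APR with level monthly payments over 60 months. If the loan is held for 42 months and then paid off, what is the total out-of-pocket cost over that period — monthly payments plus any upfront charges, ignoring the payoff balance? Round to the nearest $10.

At 6.90% the monthly rate is 0.0057500, so the payment is 459,000 × 0.0057500 / (1 − 1.0057500^−60) = $9,067.11.
Total outlay = 42 × $9,067.11 = $380,818.62.

$380,820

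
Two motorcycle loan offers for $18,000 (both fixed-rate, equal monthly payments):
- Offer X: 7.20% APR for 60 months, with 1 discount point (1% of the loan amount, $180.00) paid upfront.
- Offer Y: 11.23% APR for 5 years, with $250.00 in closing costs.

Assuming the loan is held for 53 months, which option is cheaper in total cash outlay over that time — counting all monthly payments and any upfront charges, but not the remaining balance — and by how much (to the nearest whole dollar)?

Offer X: monthly rate = 7.2%/12 = 0.0060000; payment = 18,000 × 0.0060000 / (1 − (1+0.0060000)^−60) = $358.12.
Offer Y: monthly rate = 11.23%/12 = 0.0093583; payment = 18,000 × 0.0093583 / (1 − (1+0.0093583)^−60) = $393.43.
Over 53 months: Offer X costs 53 × $358.12 + $180.00 = $19,160.36; Offer Y costs 53 × $393.43 + $250.00 = $21,101.79.
Offer X is cheaper by $21,101.79 − $19,160.36 = $1,941.43.

Offer X by $1,941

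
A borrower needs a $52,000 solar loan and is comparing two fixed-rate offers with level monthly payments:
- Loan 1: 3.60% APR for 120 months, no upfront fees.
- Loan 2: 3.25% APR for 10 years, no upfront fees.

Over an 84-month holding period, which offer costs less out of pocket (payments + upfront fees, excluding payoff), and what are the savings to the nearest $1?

Loan 2 by $715

Loan 1: at 3.60% the monthly rate is 0.0030000, so the payment is 52,000 × 0.0030000 / (1 − 1.0030000^−120) = $516.65.
Loan 2: at 3.25% the monthly rate is 0.0027083, so the payment is 52,000 × 0.0027083 / (1 − 1.0027083^−120) = $508.14.
Over 84 months: Loan 1 costs 84 × $516.65 = $43,398.60; Loan 2 costs 84 × $508.14 = $42,683.76.
Loan 2 is cheaper by $43,398.60 − $42,683.76 = $714.84.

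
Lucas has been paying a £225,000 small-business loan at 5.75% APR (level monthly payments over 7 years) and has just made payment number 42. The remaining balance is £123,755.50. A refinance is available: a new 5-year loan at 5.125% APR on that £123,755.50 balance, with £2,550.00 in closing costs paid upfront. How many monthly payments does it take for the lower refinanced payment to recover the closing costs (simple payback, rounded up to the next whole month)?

Current payment = 225,000 × 5.75%/12 / (1 − (1+0.0047917)^−84) = £3,260.03.
Refinanced payment = 123,755.50 × 0.0042708 / (1 − (1+0.0042708)^−60) = £2,342.51.
Monthly savings = £3,260.03 − £2,342.51 = £917.52.
Break-even = £2,550.00 / £917.52 = 2.78 → 3 months.

3 months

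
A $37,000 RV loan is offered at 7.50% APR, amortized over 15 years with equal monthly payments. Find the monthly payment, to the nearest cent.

$342.99

At 7.50% the monthly rate is 0.0062500, so the payment is 37,000 × 0.0062500 / (1 − 1.0062500^−180) = $342.99.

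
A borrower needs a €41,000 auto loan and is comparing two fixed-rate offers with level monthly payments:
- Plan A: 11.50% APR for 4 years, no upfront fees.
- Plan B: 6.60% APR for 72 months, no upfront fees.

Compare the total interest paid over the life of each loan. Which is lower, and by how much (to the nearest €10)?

Plan A: monthly rate = 11.5%/12 = 0.0095833; payment = 41,000 × 0.0095833 / (1 − (1+0.0095833)^−48) = €1,069.65.
Total interest on Plan A = 48 × €1,069.65 − €41,000 = €10,343.20.
Plan B: at 6.60% the monthly rate is 0.0055000, so the payment is 41,000 × 0.0055000 / (1 − 1.0055000^−72) = €691.16.
Total interest on Plan B = 72 × €691.16 − €41,000 = €8,763.52.
Plan B is lower by €1,579.68.

Plan B by €1,580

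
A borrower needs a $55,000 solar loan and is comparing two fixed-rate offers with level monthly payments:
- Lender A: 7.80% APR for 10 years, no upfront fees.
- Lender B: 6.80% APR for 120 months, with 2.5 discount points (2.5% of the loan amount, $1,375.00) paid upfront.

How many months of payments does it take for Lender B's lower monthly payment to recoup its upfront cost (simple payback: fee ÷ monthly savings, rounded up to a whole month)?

Lender A: at 7.80% the monthly rate is 0.0065000, so the payment is 55,000 × 0.0065000 / (1 − 1.0065000^−120) = $661.50.
Lender B: at 6.80% the monthly rate is 0.0056667, so the payment is 55,000 × 0.0056667 / (1 − 1.0056667^−120) = $632.94.
Monthly savings = $661.50 − $632.94 = $28.56.
Break-even = $1,375.00 / $28.56 = 48.14 → 49 months.

49 months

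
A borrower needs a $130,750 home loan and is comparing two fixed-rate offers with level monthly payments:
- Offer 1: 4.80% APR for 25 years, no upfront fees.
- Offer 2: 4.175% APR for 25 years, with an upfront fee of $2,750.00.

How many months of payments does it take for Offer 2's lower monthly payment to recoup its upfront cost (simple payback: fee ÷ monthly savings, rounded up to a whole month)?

60 months

Offer 1: at 4.80% the monthly rate is 0.0040000, so the payment is 130,750 × 0.0040000 / (1 − 1.0040000^−300) = $749.19.
Offer 2: monthly rate = 4.175%/12 = 0.0034792; payment = 130,750 × 0.0034792 / (1 − (1+0.0034792)^−300) = $702.84.
Monthly savings = $749.19 − $702.84 = $46.35.
Break-even = $2,750.00 / $46.35 = 59.33 → 60 months.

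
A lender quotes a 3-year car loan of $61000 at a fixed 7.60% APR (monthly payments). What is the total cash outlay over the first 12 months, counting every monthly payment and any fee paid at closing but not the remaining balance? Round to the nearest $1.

$22,803

At 7.60% the monthly rate is 0.0063333, so the payment is 61,000 × 0.0063333 / (1 − 1.0063333^−36) = $1,900.28.
Total outlay = 12 × $1,900.28 = $22,803.36.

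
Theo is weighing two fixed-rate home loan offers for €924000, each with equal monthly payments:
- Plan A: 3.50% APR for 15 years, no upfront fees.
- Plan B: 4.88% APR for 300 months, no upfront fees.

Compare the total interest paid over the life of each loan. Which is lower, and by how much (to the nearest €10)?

Plan A by €412,170

Plan A: at 3.50% the monthly rate is 0.0029167, so the payment is 924,000 × 0.0029167 / (1 − 1.0029167^−180) = €6,605.51.
Total interest on Plan A = 180 × €6,605.51 − €924,000 = €264,991.80.
Plan B: at 4.88% the monthly rate is 0.0040667, so the payment is 924,000 × 0.0040667 / (1 − 1.0040667^−300) = €5,337.21.
Total interest on Plan B = 300 × €5,337.21 − €924,000 = €677,163.00.
Plan A is lower by €412,171.20.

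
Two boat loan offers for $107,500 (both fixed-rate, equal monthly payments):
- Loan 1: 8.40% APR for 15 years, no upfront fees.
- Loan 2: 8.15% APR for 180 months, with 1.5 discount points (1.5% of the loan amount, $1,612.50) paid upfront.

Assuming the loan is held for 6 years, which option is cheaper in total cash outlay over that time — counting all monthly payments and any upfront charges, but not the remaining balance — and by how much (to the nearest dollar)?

Loan 1: monthly rate = 8.4%/12 = 0.0070000; payment = 107,500 × 0.0070000 / (1 − (1+0.0070000)^−180) = $1,052.30.
Loan 2: at 8.15% the monthly rate is 0.0067917, so the payment is 107,500 × 0.0067917 / (1 − 1.0067917^−180) = $1,036.66.
Over 72 months: Loan 1 costs 72 × $1,052.30 = $75,765.60; Loan 2 costs 72 × $1,036.66 + $1,612.50 = $76,252.02.
Loan 1 is cheaper by $76,252.02 − $75,765.60 = $486.42.

Loan 1 by $486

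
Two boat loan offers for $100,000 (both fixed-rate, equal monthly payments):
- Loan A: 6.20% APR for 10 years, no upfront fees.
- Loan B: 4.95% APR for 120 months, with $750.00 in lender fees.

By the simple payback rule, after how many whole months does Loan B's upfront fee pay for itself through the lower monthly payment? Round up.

13 months

Loan A: at 6.20% the monthly rate is 0.0051667, so the payment is 100,000 × 0.0051667 / (1 − 1.0051667^−120) = $1,120.28.
Loan B: monthly rate = 4.95%/12 = 0.0041250; payment = 100,000 × 0.0041250 / (1 − (1+0.0041250)^−120) = $1,058.21.
Monthly savings = $1,120.28 − $1,058.21 = $62.07.
Break-even = $750.00 / $62.07 = 12.08 → 13 months.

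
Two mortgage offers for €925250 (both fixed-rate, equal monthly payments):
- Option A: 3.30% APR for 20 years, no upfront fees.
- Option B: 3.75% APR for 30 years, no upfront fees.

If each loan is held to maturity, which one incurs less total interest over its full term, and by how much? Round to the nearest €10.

Option A: at 3.30% the monthly rate is 0.0027500, so the payment is 925,250 × 0.0027500 / (1 − 1.0027500^−240) = €5,271.48.
Total interest on Option A = 240 × €5,271.48 − €925,250 = €339,905.20.
Option B: monthly rate = 3.75%/12 = 0.0031250; payment = 925,250 × 0.0031250 / (1 − (1+0.0031250)^−360) = €4,284.98.
Total interest on Option B = 360 × €4,284.98 − €925,250 = €617,342.80.
Option A is lower by €277,437.60.

Option A by €277,440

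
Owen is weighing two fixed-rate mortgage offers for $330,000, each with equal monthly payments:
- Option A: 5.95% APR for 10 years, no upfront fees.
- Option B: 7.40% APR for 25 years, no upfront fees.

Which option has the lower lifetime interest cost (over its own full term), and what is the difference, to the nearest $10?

Option A by $286,530

Option A: monthly rate = 5.95%/12 = 0.0049583; payment = 330,000 × 0.0049583 / (1 − (1+0.0049583)^−120) = $3,655.40.
Total interest on Option A = 120 × $3,655.40 − $330,000 = $108,648.00.
Option B: at 7.40% the monthly rate is 0.0061667, so the payment is 330,000 × 0.0061667 / (1 − 1.0061667^−300) = $2,417.25.
Total interest on Option B = 300 × $2,417.25 − $330,000 = $395,175.00.
Option A is lower by $286,527.00.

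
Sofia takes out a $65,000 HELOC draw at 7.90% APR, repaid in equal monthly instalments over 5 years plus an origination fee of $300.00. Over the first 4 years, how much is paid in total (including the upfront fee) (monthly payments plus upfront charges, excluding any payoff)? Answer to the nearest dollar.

Monthly rate = 7.9%/12 = 0.0065833; payment = 65,000 × 0.0065833 / (1 − (1+0.0065833)^−60) = $1,314.86.
Total outlay = 48 × $1,314.86 + $300.00 = $63,413.28.

$63,413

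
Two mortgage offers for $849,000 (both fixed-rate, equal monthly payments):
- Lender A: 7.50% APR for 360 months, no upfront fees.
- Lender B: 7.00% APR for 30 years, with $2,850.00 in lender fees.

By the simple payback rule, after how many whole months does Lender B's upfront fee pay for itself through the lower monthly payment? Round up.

10 months

Lender A: at 7.50% the monthly rate is 0.0062500, so the payment is 849,000 × 0.0062500 / (1 − 1.0062500^−360) = $5,936.33.
Lender B: at 7.00% the monthly rate is 0.0058333, so the payment is 849,000 × 0.0058333 / (1 − 1.0058333^−360) = $5,648.42.
Monthly savings = $5,936.33 − $5,648.42 = $287.91.
Break-even = $2,850.00 / $287.91 = 9.90 → 10 months.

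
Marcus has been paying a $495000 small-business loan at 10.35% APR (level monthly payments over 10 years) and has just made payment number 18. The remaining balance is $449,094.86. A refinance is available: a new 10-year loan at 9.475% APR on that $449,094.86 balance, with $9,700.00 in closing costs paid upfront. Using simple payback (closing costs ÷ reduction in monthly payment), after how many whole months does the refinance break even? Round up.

12 months

Current payment = 495,000 × 10.35%/12 / (1 − (1+0.0086250)^−120) = $6,637.78.
Refinanced payment = 449,094.86 × 0.0078958 / (1 − (1+0.0078958)^−120) = $5,805.03.
Monthly savings = $6,637.78 − $5,805.03 = $832.75.
Break-even = $9,700.00 / $832.75 = 11.65 → 12 months.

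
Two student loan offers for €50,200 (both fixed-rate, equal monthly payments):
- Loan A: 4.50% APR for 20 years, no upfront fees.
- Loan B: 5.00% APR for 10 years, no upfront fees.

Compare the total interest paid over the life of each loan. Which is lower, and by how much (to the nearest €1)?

Loan B by €12,328

Loan A: monthly rate = 4.5%/12 = 0.0037500; payment = 50,200 × 0.0037500 / (1 − (1+0.0037500)^−240) = €317.59.
Total interest on Loan A = 240 × €317.59 − €50,200 = €26,021.60.
Loan B: monthly rate = 5%/12 = 0.0041667; payment = 50,200 × 0.0041667 / (1 − (1+0.0041667)^−120) = €532.45.
Total interest on Loan B = 120 × €532.45 − €50,200 = €13,694.00.
Loan B is lower by €12,327.60.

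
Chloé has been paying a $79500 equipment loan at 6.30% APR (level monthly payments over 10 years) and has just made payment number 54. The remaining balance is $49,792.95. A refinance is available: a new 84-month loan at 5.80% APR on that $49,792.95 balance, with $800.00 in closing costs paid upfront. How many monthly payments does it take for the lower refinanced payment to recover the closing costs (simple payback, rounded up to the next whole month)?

5 months

Current payment = 79,500 × 6.3%/12 / (1 − (1+0.0052500)^−120) = $894.64.
Refinanced payment = 49,792.95 × 0.0048333 / (1 − (1+0.0048333)^−84) = $722.64.
Monthly savings = $894.64 − $722.64 = $172.00.
Break-even = $800.00 / $172.00 = 4.65 → 5 months.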